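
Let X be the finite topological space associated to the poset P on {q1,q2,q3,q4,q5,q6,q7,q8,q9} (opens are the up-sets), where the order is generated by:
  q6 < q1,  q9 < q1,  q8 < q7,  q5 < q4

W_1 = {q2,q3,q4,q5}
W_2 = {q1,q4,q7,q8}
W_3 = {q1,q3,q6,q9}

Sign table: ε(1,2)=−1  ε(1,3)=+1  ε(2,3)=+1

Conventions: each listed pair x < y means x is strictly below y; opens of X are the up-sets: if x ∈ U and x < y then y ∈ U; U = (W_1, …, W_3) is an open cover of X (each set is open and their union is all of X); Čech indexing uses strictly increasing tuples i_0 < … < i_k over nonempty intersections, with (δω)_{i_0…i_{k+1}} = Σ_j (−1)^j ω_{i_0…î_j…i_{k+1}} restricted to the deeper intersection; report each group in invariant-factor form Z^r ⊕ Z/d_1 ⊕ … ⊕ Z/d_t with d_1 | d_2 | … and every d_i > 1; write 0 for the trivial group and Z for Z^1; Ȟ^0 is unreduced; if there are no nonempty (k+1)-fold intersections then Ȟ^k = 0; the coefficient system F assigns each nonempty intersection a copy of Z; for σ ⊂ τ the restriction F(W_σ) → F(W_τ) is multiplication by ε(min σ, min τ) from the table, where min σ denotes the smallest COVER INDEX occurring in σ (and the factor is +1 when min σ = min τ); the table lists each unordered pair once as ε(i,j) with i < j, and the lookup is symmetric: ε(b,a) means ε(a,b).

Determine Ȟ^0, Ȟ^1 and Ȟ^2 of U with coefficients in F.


nonempty overlaps:
  W12={q4} W13={q3} W23={q1}
C dims 3,3; δ0: rk 3, SNF 1^2·2
degree 0: 3−3−0 = 0 → Ȟ^0 ≅ 0
degree 1: 3−0−3 = 0 plus torsion [2] → Ȟ^1 ≅ Z/2
degree 2: 0−0−0 = 0 → Ȟ^2 ≅ 0

Ȟ^0 = 0, Ȟ^1 = Z/2, Ȟ^2 = 0


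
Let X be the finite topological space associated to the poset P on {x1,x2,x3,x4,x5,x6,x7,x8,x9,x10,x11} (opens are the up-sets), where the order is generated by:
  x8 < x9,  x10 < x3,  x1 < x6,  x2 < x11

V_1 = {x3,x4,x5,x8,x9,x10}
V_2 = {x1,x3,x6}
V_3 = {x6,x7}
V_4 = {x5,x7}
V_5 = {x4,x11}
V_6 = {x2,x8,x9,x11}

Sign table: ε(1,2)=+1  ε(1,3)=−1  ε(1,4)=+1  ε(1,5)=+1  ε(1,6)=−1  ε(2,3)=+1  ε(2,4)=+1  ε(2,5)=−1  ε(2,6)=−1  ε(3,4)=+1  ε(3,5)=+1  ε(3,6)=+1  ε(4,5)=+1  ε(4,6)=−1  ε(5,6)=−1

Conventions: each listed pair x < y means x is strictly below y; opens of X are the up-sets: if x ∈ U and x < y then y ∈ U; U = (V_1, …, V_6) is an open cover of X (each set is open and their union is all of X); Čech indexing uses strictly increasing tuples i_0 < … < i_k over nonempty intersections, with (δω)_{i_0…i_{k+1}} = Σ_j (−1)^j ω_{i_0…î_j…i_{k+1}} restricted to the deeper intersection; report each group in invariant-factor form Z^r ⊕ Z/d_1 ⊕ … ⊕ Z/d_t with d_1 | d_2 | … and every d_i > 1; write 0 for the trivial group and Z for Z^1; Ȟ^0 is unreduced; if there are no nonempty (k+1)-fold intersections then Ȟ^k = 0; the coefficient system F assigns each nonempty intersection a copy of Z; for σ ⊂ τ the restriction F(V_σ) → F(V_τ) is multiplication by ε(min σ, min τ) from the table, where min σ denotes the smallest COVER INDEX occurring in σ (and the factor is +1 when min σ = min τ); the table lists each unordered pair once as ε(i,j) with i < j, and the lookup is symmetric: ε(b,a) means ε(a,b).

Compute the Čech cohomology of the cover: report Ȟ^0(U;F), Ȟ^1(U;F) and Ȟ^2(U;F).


cover nerve:
  V12={x3} V14={x5} V15={x4} V16={x8,x9} V23={x6} V34={x7} V56={x11}
C dims 6,7; δ0: rk 5, SNF 1^5
Ȟ^0: (6−5)−0=1 ⇒ Z
Ȟ^1: (7−0)−5=2 ⇒ Z^2
Ȟ^2: (0−0)−0=0 ⇒ 0

Ȟ^0 ≅ Z,  Ȟ^1 ≅ Z^2,  Ȟ^2 ≅ 0


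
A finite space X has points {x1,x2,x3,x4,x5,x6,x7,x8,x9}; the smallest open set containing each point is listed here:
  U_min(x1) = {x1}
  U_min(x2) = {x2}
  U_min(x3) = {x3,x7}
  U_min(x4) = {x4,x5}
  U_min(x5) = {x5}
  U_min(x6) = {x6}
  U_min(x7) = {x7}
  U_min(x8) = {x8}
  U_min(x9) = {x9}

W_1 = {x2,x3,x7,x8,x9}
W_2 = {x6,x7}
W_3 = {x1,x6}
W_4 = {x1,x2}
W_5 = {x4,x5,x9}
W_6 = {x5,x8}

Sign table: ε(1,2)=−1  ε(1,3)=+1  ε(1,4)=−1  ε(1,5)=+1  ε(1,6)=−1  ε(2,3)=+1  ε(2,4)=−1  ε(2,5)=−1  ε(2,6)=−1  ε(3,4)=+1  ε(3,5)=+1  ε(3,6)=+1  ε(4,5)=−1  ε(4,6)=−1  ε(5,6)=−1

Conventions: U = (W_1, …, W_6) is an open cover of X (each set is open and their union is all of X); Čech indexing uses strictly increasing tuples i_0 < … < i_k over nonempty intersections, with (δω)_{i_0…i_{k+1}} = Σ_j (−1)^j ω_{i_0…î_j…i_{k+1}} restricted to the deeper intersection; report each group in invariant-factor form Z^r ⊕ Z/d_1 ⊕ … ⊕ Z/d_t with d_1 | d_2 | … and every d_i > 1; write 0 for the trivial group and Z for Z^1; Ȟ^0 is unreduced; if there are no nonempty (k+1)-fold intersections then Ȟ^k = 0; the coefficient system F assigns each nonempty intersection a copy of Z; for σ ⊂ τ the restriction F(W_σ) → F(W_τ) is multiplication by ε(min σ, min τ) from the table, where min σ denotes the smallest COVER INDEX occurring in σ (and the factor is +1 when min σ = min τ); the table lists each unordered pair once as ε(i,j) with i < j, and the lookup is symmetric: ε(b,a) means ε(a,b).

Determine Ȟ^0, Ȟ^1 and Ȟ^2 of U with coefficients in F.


Ȟ^0 = Z, Ȟ^1 = Z^2, Ȟ^2 = 0

nerve simplices:
  W12={x7} W14={x2} W15={x9} W16={x8} W23={x6} W34={x1} W56={x5}
C dims 6,7; δ0: rk 5, SNF 1^5
degree 0: 6−5−0 = 1 → Ȟ^0 ≅ Z
degree 1: 7−0−5 = 2 → Ȟ^1 ≅ Z^2
degree 2: 0−0−0 = 0 → Ȟ^2 ≅ 0


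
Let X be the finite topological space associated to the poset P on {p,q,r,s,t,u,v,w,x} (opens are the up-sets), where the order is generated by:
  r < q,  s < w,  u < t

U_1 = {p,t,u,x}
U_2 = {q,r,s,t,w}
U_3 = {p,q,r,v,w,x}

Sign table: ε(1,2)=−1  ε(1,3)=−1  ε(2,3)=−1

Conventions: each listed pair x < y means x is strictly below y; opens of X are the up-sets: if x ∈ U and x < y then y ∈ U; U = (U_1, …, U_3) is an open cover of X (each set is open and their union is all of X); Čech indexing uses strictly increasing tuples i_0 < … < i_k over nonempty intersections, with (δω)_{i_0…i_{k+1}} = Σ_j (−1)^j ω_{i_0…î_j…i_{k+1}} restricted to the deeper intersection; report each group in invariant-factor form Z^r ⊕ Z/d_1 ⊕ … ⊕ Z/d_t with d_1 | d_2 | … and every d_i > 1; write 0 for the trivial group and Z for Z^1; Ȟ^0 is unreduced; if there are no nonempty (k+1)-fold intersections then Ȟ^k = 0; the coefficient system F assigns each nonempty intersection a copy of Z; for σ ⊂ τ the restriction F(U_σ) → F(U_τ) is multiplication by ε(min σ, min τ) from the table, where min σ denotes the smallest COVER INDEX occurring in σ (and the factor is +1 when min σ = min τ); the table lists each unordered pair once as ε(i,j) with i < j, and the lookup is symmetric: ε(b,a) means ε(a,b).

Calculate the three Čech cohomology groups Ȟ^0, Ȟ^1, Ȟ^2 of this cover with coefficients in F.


Ȟ^0 ≅ 0,  Ȟ^1 ≅ Z/2,  Ȟ^2 ≅ 0

nerve of the cover:
  U12={t} U13={p,x} U23={q,r,w}
C dims 3,3; δ0: rk 3, SNF 1^2·2
Ȟ^0 = (3 − 3) − 0 = 0, so Ȟ^0 ≅ 0
Ȟ^1 = (3 − 0) − 3 = 0 plus torsion [2], so Ȟ^1 ≅ Z/2
Ȟ^2 = (0 − 0) − 0 = 0, so Ȟ^2 ≅ 0


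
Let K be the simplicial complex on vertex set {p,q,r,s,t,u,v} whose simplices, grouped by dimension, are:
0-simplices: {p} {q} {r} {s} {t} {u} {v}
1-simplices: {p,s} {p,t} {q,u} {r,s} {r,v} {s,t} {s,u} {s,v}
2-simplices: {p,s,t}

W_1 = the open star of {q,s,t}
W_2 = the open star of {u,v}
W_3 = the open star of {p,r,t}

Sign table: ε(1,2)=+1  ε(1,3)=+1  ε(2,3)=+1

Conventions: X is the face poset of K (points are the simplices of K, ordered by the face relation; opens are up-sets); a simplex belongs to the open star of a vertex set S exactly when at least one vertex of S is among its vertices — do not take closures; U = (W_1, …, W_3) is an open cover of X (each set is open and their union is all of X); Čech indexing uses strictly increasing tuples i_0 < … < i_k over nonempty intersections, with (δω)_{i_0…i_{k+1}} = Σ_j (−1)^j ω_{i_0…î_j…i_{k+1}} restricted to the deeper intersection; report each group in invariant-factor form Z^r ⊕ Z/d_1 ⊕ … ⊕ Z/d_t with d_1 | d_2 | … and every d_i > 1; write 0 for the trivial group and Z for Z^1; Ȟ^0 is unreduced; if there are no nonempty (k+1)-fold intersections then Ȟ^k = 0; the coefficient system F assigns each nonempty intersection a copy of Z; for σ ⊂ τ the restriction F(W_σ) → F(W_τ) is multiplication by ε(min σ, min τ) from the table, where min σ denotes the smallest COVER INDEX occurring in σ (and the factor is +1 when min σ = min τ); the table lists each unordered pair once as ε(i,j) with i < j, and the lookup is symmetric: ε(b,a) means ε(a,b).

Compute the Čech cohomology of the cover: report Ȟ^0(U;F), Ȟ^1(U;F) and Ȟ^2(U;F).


Ȟ^0 ≅ Z, Ȟ^1 ≅ Z, Ȟ^2 ≅ 0

cover nerve:
  W1={{q},{s},{t},{p,s},{p,t},{q,u},{r,s},{s,t},{s,u},{s,v},{p,s,t}} W2={{u},{v},{q,u},{r,v},{s,u},{s,v}} W3={{p},{r},{t},{p,s},{p,t},{r,s},{r,v},{s,t},{p,s,t}}
  W12={{q,u},{s,u},{s,v}} W13={{t},{p,s},{p,t},{r,s},{s,t},{p,s,t}} W23={{r,v}}
C dims 3,3; δ0: rk 2, SNF 1^2
Ȟ^0: (3−2)−0=1 ⇒ Z
Ȟ^1: (3−0)−2=1 ⇒ Z
Ȟ^2: (0−0)−0=0 ⇒ 0


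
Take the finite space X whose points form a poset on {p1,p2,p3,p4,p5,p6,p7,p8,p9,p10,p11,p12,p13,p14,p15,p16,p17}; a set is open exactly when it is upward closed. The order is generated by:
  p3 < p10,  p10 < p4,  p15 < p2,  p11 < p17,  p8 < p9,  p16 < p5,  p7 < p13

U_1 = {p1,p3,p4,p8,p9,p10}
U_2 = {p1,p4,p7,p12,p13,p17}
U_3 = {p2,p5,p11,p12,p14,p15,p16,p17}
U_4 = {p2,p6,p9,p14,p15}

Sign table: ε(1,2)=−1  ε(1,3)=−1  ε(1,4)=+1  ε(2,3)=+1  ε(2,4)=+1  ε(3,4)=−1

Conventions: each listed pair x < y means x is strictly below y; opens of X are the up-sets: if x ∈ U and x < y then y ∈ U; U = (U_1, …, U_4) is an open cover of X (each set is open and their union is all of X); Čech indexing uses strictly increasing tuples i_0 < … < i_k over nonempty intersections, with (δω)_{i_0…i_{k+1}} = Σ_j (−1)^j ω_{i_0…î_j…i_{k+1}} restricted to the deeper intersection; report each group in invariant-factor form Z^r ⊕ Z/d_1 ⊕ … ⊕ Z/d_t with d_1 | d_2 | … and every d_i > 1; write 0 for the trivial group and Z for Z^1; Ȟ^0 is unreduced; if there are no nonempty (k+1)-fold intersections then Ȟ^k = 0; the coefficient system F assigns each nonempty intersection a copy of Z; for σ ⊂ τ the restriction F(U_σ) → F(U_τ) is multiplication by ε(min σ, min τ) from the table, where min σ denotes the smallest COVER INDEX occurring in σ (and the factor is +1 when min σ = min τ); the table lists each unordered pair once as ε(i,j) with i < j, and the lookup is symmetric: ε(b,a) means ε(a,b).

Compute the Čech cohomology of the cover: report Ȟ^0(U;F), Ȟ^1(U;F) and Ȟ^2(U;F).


cover nerve:
  U12={p1,p4} U14={p9} U23={p12,p17} U34={p2,p14,p15}
C dims 4,4; δ0: rk 3, SNF 1^3
Ȟ^0: (4−3)−0=1 ⇒ Z
Ȟ^1: (4−0)−3=1 ⇒ Z
Ȟ^2: (0−0)−0=0 ⇒ 0

Ȟ^0 ≅ Z, Ȟ^1 ≅ Z and Ȟ^2 ≅ 0


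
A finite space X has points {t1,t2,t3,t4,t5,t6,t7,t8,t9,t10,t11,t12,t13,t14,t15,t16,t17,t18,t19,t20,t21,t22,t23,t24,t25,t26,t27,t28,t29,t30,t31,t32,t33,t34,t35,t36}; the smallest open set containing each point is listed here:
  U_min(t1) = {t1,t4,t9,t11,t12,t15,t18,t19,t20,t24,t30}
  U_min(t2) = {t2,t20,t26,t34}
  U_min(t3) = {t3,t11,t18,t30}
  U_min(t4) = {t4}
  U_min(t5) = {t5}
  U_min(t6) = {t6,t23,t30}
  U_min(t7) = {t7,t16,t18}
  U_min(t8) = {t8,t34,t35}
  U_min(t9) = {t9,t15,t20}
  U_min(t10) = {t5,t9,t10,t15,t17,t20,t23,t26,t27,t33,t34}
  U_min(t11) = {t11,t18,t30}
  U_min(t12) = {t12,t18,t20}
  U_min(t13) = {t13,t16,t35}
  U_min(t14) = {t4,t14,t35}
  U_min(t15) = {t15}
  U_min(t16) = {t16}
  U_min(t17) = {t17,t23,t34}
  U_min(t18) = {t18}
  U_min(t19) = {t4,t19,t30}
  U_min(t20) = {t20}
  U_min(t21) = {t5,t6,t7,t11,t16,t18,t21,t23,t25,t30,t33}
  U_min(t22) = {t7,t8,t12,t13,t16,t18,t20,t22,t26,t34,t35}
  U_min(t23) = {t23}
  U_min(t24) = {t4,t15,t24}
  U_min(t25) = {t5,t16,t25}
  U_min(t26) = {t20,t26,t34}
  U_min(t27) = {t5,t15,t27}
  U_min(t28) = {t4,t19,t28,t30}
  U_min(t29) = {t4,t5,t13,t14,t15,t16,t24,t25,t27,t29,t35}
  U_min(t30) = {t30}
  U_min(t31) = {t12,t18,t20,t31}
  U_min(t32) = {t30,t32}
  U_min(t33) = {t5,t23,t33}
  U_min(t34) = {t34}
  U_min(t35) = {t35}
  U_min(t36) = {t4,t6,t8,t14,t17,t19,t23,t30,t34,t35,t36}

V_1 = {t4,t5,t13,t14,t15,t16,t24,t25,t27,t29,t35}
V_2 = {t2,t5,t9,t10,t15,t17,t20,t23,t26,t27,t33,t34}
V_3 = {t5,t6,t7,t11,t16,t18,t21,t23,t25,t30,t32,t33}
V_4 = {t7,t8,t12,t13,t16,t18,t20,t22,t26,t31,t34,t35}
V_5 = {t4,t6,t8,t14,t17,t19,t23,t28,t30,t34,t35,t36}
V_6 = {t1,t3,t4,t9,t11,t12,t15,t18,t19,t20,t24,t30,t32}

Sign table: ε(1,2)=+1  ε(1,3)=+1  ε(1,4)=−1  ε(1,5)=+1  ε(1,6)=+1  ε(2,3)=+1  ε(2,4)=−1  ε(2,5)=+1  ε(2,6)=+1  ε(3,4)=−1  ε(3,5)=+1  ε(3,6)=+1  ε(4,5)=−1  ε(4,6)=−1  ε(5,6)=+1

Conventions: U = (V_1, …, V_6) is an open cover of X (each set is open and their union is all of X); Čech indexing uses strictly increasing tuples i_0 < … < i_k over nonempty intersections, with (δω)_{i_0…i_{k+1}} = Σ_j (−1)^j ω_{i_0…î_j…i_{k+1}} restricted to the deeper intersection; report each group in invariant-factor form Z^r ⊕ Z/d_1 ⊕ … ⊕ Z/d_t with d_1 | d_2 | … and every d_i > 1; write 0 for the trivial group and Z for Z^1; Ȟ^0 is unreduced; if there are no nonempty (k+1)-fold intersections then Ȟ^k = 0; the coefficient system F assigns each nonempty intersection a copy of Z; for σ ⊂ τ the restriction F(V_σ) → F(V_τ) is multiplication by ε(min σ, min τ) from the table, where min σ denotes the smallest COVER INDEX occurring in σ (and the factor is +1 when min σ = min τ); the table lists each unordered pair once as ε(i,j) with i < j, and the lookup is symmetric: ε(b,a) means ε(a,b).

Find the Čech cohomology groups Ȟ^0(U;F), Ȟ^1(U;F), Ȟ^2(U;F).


intersection data:
  V12={t5,t15,t27} V13={t5,t16,t25} V14={t13,t16,t35} V15={t4,t14,t35} V16={t4,t15,t24} V23={t5,t23,t33} V24={t20,t26,t34} V25={t17,t23,t34} V26={t9,t15,t20} V34={t7,t16,t18} V35={t6,t23,t30} V36={t11,t18,t30,t32} V45={t8,t34,t35} V46={t12,t18,t20} V56={t4,t19,t30}
  V123={t5} V126={t15} V134={t16} V145={t35} V156={t4} V235={t23} V245={t34} V246={t20} V346={t18} V356={t30}
C dims 6,15,10; δ0: rk 5, SNF 1^5; δ1: rk 10, SNF 1^9·2
Ȟ^0 = (6 − 5) − 0 = 1, so Ȟ^0 ≅ Z
Ȟ^1 = (15 − 10) − 5 = 0, so Ȟ^1 ≅ 0
Ȟ^2 = (10 − 0) − 10 = 0 plus torsion [2], so Ȟ^2 ≅ Z/2

Ȟ^0(U;F) ≅ Z, Ȟ^1(U;F) ≅ 0, Ȟ^2(U;F) ≅ Z/2


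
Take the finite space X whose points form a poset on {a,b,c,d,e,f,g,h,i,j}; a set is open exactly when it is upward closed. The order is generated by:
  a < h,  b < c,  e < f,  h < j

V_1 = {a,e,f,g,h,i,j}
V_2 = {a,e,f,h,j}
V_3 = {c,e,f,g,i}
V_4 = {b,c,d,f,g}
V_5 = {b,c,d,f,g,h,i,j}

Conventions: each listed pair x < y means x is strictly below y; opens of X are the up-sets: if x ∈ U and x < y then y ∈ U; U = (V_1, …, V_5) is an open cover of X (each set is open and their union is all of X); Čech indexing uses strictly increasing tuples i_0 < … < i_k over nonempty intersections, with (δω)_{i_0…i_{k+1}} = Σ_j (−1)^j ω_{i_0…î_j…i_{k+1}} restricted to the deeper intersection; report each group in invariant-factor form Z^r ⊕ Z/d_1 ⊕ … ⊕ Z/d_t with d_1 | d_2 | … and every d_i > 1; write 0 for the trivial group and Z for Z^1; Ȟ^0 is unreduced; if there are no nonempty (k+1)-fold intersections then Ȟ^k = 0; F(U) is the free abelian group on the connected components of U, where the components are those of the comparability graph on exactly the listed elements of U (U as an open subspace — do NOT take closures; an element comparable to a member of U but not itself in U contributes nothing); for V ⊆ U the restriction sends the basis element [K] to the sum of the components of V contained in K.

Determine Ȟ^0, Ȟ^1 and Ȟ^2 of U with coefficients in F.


intersection data:
  V12={a,e,f,h,j} V13={e,f,g,i} V14={f,g} V15={f,g,h,i,j} V23={e,f} V24={f} V25={f,h,j} V34={c,f,g} V35={c,f,g,i} V45={b,c,d,f,g}
  V123={e,f} V124={f} V125={f,h,j} V134={f,g} V135={f,g,i} V145={f,g} V234={f} V235={f} V245={f} V345={c,f,g}
  V1234={f} V1235={f} V1245={f} V1345={f,g} V2345={f}
  V12345={f}
components per intersection:
  V1: {a,h,j} {e,f} {g} {i}
  V2: {a,h,j} {e,f}
  V3: {c} {e,f} {g} {i}
  V4: {b,c} {d} {f} {g}
  V5: {b,c} {d} {f} {g} {h,j} {i}
  V12: {a,h,j} {e,f}
  V13: {e,f} {g} {i}
  V14: {f} {g}
  V15: {f} {g} {h,j} {i}
  V23: {e,f}
  V24: {f}
  V25: {f} {h,j}
  V34: {c} {f} {g}
  V35: {c} {f} {g} {i}
  V45: {b,c} {d} {f} {g}
  V123: {e,f}
  V124: {f}
  V125: {f} {h,j}
  V134: {f} {g}
  V135: {f} {g} {i}
  V145: {f} {g}
  V234: {f}
  V235: {f}
  V245: {f}
  V345: {c} {f} {g}
  V1234: {f}
  V1235: {f}
  V1245: {f}
  V1345: {f} {g}
  V2345: {f}
  V12345: {f}
C dims 20,26,17,6; δ0: rk 14, SNF 1^14; δ1: rk 12, SNF 1^12; δ2: rk 5, SNF 1^5
Ȟ^0 = (20 − 14) − 0 = 6, so Ȟ^0 ≅ Z^6
Ȟ^1 = (26 − 12) − 14 = 0, so Ȟ^1 ≅ 0
Ȟ^2 = (17 − 5) − 12 = 0, so Ȟ^2 ≅ 0

Ȟ^0 = Z^6; Ȟ^1 = 0; Ȟ^2 = 0


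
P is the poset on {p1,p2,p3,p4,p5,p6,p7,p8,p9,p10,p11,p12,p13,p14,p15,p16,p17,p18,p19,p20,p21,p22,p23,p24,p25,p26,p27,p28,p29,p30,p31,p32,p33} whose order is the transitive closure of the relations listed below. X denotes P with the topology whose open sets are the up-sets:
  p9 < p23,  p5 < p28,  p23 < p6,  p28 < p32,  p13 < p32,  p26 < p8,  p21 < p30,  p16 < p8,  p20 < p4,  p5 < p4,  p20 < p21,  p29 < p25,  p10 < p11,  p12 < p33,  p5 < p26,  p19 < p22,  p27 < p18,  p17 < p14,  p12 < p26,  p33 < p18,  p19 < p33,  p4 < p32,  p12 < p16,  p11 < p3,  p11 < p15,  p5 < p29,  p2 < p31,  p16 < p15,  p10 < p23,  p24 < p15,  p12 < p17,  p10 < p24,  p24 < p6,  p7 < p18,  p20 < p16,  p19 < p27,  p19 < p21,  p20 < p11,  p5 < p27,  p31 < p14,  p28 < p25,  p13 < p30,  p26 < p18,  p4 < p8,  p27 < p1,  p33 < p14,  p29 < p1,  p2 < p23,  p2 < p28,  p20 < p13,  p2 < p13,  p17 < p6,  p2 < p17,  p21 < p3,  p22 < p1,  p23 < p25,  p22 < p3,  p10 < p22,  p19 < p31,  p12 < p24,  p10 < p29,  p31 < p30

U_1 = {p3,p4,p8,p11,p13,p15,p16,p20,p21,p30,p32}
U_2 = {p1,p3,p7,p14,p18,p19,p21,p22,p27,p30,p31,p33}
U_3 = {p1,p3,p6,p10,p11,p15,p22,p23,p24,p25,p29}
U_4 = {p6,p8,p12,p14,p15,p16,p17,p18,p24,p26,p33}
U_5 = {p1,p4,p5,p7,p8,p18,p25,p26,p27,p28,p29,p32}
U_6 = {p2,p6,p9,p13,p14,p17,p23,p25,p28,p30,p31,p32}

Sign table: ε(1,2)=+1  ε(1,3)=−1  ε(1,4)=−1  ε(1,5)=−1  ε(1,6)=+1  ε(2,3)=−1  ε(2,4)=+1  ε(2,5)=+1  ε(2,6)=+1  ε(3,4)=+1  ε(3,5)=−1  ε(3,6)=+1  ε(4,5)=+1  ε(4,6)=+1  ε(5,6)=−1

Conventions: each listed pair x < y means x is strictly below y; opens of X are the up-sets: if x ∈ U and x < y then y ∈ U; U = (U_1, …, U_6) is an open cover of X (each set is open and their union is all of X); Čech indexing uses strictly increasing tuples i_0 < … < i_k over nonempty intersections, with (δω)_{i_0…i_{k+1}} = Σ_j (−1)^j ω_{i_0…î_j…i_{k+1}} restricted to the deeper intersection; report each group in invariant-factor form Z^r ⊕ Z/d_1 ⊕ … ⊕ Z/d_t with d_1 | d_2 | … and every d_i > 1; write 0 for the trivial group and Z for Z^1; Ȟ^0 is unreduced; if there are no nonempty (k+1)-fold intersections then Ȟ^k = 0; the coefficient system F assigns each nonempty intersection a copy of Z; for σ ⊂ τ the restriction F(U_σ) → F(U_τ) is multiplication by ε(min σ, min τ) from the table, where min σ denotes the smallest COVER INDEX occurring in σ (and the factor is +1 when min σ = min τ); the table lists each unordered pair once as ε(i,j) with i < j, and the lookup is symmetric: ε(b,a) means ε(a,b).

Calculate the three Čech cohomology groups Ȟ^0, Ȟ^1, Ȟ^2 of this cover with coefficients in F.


nonempty overlaps:
  U12={p3,p21,p30} U13={p3,p11,p15} U14={p8,p15,p16} U15={p4,p8,p32} U16={p13,p30,p32} U23={p1,p3,p22} U24={p14,p18,p33} U25={p1,p7,p18,p27} U26={p14,p30,p31} U34={p6,p15,p24} U35={p1,p25,p29} U36={p6,p23,p25} U45={p8,p18,p26} U46={p6,p14,p17} U56={p25,p28,p32}
  U123={p3} U126={p30} U134={p15} U145={p8} U156={p32} U235={p1} U245={p18} U246={p14} U346={p6} U356={p25}
C dims 6,15,10; δ0: rk 6, SNF 1^5·2; δ1: rk 9, SNF 1^9
degree 0: 6−6−0 = 0 → Ȟ^0 ≅ 0
degree 1: 15−9−6 = 0 plus torsion [2] → Ȟ^1 ≅ Z/2
degree 2: 10−0−9 = 1 → Ȟ^2 ≅ Z

Ȟ^0(U;F) ≅ 0, Ȟ^1(U;F) ≅ Z/2 and Ȟ^2(U;F) ≅ Z


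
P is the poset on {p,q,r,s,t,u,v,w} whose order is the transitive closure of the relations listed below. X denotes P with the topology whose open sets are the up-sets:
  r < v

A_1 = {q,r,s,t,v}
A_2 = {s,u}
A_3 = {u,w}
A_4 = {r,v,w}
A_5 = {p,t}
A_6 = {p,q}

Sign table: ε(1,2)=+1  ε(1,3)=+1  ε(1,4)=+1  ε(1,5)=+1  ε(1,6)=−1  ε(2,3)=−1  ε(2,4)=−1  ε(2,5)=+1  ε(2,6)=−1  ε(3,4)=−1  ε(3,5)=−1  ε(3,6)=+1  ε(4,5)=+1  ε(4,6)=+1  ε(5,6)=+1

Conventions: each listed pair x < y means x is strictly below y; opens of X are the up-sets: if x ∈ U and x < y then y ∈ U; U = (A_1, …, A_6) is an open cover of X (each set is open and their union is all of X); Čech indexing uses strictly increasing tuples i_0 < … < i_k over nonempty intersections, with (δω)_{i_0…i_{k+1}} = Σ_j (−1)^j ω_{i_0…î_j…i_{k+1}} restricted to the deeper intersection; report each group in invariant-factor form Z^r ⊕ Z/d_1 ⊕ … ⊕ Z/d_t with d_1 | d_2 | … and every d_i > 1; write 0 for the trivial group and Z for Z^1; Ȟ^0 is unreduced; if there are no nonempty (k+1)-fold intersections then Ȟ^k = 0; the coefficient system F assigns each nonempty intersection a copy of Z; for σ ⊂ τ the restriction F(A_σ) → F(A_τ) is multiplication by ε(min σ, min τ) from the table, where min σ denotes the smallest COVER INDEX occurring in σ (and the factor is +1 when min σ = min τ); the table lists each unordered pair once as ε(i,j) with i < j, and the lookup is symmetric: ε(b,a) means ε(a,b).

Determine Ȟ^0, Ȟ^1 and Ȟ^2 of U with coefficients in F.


Ȟ^0 ≅ 0, Ȟ^1 ≅ Z ⊕ Z/2 and Ȟ^2 ≅ 0

nerve of the cover:
  A12={s} A14={r,v} A15={t} A16={q} A23={u} A34={w} A56={p}
C dims 6,7; δ0: rk 6, SNF 1^5·2
Ȟ^0 = (6 − 6) − 0 = 0, so Ȟ^0 ≅ 0
Ȟ^1 = (7 − 0) − 6 = 1 plus torsion [2], so Ȟ^1 ≅ Z ⊕ Z/2
Ȟ^2 = (0 − 0) − 0 = 0, so Ȟ^2 ≅ 0


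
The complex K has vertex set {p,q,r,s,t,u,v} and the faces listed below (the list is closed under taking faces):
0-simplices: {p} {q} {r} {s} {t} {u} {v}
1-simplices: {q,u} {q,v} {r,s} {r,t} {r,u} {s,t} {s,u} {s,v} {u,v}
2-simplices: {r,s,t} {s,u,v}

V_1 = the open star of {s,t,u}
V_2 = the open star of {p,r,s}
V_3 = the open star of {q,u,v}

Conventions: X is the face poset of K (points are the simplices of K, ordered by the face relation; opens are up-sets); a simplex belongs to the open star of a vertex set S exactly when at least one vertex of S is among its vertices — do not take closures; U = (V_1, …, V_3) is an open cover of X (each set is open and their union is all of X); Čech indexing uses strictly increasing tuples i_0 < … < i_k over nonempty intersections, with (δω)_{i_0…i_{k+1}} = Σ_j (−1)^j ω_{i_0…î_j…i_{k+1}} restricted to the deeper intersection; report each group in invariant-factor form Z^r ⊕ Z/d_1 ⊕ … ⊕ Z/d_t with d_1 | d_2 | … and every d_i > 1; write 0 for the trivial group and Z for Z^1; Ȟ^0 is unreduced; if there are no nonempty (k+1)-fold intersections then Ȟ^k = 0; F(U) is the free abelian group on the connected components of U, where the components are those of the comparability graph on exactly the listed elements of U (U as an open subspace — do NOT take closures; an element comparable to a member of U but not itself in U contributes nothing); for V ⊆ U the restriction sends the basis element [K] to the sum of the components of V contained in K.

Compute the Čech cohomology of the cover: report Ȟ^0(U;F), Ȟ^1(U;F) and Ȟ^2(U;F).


nerve of the cover:
  V1={{s},{t},{u},{q,u},{r,s},{r,t},{r,u},{s,t},{s,u},{s,v},{u,v},{r,s,t},{s,u,v}} V2={{p},{r},{s},{r,s},{r,t},{r,u},{s,t},{s,u},{s,v},{r,s,t},{s,u,v}} V3={{q},{u},{v},{q,u},{q,v},{r,u},{s,u},{s,v},{u,v},{s,u,v}}
  V12={{s},{r,s},{r,t},{r,u},{s,t},{s,u},{s,v},{r,s,t},{s,u,v}} V13={{u},{q,u},{r,u},{s,u},{s,v},{u,v},{s,u,v}} V23={{r,u},{s,u},{s,v},{s,u,v}}
  V123={{r,u},{s,u},{s,v},{s,u,v}}
components per intersection:
  V1: {{s},{t},{u},{q,u},{r,s},{r,t},{r,u},{s,t},{s,u},{s,v},{u,v},{r,s,t},{s,u,v}}
  V2: {{p}} {{r},{s},{r,s},{r,t},{r,u},{s,t},{s,u},{s,v},{r,s,t},{s,u,v}}
  V3: {{q},{u},{v},{q,u},{q,v},{r,u},{s,u},{s,v},{u,v},{s,u,v}}
  V12: {{s},{r,s},{r,t},{s,t},{s,u},{s,v},{r,s,t},{s,u,v}} {{r,u}}
  V13: {{u},{q,u},{r,u},{s,u},{s,v},{u,v},{s,u,v}}
  V23: {{r,u}} {{s,u},{s,v},{s,u,v}}
  V123: {{r,u}} {{s,u},{s,v},{s,u,v}}
C dims 4,5,2; δ0: rk 2, SNF 1^2; δ1: rk 2, SNF 1^2
Ȟ^0 = (4 − 2) − 0 = 2, so Ȟ^0 ≅ Z^2
Ȟ^1 = (5 − 2) − 2 = 1, so Ȟ^1 ≅ Z
Ȟ^2 = (2 − 0) − 2 = 0, so Ȟ^2 ≅ 0

Ȟ^0(U;F) ≅ Z^2; Ȟ^1(U;F) ≅ Z; Ȟ^2(U;F) ≅ 0


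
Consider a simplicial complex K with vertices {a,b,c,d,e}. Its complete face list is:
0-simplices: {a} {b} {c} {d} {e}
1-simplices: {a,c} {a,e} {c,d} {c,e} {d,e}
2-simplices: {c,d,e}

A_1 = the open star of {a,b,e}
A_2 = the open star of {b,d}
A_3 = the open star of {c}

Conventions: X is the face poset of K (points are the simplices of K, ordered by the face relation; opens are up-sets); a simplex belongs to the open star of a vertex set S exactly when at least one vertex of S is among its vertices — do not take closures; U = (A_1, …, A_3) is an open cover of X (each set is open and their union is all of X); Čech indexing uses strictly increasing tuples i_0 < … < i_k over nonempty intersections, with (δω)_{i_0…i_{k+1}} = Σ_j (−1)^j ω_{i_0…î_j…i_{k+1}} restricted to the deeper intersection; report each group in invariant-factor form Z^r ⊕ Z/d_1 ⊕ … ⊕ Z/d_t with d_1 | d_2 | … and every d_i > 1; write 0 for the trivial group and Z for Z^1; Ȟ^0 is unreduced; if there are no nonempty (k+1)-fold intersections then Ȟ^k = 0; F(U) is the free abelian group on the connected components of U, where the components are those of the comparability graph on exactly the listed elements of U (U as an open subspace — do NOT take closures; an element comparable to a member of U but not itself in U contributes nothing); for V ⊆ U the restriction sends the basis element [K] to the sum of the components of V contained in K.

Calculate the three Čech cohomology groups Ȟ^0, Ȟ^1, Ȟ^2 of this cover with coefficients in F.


Ȟ^0 ≅ Z^2, Ȟ^1 ≅ Z and Ȟ^2 ≅ 0

cover nerve:
  A1={{a},{b},{e},{a,c},{a,e},{c,e},{d,e},{c,d,e}} A2={{b},{d},{c,d},{d,e},{c,d,e}} A3={{c},{a,c},{c,d},{c,e},{c,d,e}}
  A12={{b},{d,e},{c,d,e}} A13={{a,c},{c,e},{c,d,e}} A23={{c,d},{c,d,e}}
  A123={{c,d,e}}
components per intersection:
  A1: {{a},{e},{a,c},{a,e},{c,e},{d,e},{c,d,e}} {{b}}
  A2: {{b}} {{d},{c,d},{d,e},{c,d,e}}
  A3: {{c},{a,c},{c,d},{c,e},{c,d,e}}
  A12: {{b}} {{d,e},{c,d,e}}
  A13: {{a,c}} {{c,e},{c,d,e}}
  A23: {{c,d},{c,d,e}}
  A123: {{c,d,e}}
C dims 5,5,1; δ0: rk 3, SNF 1^3; δ1: rk 1, SNF 1^1
Ȟ^0: (5−3)−0=2 ⇒ Z^2
Ȟ^1: (5−1)−3=1 ⇒ Z
Ȟ^2: (1−0)−1=0 ⇒ 0


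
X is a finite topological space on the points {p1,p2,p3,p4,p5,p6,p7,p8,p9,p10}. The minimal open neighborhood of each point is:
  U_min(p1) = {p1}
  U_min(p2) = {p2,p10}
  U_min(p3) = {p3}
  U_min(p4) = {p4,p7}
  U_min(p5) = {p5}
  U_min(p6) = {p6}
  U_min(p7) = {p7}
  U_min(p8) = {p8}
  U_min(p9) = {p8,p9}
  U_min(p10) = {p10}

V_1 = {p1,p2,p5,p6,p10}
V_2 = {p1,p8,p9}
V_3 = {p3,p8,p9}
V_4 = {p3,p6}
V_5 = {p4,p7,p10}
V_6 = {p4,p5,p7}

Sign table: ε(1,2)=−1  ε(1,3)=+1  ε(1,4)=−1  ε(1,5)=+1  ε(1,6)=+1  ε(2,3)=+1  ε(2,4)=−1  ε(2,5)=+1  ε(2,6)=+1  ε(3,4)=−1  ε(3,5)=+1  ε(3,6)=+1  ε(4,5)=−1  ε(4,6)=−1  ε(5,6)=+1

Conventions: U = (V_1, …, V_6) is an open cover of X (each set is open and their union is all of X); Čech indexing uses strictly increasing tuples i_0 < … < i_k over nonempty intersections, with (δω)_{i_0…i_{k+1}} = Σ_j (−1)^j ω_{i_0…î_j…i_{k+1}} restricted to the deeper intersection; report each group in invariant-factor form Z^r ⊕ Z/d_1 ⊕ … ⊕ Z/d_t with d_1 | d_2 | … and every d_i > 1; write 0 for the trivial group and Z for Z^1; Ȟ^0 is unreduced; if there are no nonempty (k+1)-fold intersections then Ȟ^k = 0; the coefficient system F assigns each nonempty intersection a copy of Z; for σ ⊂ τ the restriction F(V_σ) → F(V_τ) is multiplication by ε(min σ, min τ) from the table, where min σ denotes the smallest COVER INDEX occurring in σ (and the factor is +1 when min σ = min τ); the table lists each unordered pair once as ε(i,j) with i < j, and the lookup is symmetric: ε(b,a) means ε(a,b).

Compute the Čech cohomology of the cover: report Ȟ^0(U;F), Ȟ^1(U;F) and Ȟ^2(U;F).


Ȟ^0 ≅ 0, Ȟ^1 ≅ Z ⊕ Z/2 and Ȟ^2 ≅ 0

nonempty intersections:
  V12={p1} V14={p6} V15={p10} V16={p5} V23={p8,p9} V34={p3} V56={p4,p7}
C dims 6,7; δ0: rk 6, SNF 1^5·2
Ȟ^0: (6−6)−0=0 ⇒ 0
Ȟ^1: (7−0)−6=1 plus torsion [2] ⇒ Z ⊕ Z/2
Ȟ^2: (0−0)−0=0 ⇒ 0


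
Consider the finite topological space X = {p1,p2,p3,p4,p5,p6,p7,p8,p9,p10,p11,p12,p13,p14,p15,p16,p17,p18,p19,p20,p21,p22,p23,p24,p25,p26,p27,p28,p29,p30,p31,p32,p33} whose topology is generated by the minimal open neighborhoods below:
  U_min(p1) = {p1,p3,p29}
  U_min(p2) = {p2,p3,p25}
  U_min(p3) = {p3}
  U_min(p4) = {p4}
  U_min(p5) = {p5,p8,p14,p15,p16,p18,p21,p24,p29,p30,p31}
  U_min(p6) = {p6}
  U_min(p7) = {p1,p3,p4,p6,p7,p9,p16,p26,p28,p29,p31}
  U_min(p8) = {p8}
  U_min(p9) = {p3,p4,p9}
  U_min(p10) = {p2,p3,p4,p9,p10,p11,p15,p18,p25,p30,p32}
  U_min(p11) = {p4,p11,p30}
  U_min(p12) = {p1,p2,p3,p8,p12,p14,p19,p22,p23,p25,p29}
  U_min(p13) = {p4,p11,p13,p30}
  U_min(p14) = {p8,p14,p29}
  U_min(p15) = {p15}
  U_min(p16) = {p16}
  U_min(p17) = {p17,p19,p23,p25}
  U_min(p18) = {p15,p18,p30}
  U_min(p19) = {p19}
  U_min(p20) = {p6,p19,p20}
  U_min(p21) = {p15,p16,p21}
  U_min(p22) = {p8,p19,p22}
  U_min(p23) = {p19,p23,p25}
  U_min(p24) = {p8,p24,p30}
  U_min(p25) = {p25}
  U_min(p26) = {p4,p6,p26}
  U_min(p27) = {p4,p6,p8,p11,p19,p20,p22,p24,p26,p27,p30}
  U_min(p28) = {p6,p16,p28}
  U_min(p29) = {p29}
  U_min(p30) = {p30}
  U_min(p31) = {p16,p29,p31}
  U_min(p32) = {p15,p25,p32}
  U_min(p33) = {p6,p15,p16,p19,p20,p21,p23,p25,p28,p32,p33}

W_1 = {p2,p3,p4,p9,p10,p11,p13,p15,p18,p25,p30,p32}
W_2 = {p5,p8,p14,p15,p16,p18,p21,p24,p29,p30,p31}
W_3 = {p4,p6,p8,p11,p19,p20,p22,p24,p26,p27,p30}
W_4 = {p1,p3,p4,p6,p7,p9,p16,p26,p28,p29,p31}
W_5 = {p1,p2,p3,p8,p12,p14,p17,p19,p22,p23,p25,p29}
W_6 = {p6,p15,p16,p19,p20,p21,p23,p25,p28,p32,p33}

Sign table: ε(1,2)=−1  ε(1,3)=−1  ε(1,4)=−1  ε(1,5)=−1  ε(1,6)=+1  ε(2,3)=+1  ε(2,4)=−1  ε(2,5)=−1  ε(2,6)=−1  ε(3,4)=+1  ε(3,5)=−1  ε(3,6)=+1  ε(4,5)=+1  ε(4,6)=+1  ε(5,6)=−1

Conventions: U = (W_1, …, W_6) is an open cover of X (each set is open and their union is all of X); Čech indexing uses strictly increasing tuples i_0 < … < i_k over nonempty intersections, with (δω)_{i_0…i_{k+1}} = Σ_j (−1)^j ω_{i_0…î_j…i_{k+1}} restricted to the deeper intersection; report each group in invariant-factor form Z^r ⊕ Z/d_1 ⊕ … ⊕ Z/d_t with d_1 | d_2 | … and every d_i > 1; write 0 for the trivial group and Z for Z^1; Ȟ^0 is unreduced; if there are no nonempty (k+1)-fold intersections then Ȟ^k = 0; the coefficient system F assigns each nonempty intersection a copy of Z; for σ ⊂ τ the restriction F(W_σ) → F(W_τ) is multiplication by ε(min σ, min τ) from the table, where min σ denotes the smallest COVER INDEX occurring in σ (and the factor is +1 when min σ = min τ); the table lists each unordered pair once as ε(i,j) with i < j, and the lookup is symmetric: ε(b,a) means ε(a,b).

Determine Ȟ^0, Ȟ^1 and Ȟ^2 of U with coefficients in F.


cover nerve:
  W12={p15,p18,p30} W13={p4,p11,p30} W14={p3,p4,p9} W15={p2,p3,p25} W16={p15,p25,p32} W23={p8,p24,p30} W24={p16,p29,p31} W25={p8,p14,p29} W26={p15,p16,p21} W34={p4,p6,p26} W35={p8,p19,p22} W36={p6,p19,p20} W45={p1,p3,p29} W46={p6,p16,p28} W56={p19,p23,p25}
  W123={p30} W126={p15} W134={p4} W145={p3} W156={p25} W235={p8} W245={p29} W246={p16} W346={p6} W356={p19}
C dims 6,15,10; δ0: rk 6, SNF 1^5·2; δ1: rk 9, SNF 1^9
Ȟ^0: (6−6)−0=0 ⇒ 0
Ȟ^1: (15−9)−6=0 plus torsion [2] ⇒ Z/2
Ȟ^2: (10−0)−9=1 ⇒ Z

Ȟ^0(U;F) ≅ 0, Ȟ^1(U;F) ≅ Z/2 and Ȟ^2(U;F) ≅ Z


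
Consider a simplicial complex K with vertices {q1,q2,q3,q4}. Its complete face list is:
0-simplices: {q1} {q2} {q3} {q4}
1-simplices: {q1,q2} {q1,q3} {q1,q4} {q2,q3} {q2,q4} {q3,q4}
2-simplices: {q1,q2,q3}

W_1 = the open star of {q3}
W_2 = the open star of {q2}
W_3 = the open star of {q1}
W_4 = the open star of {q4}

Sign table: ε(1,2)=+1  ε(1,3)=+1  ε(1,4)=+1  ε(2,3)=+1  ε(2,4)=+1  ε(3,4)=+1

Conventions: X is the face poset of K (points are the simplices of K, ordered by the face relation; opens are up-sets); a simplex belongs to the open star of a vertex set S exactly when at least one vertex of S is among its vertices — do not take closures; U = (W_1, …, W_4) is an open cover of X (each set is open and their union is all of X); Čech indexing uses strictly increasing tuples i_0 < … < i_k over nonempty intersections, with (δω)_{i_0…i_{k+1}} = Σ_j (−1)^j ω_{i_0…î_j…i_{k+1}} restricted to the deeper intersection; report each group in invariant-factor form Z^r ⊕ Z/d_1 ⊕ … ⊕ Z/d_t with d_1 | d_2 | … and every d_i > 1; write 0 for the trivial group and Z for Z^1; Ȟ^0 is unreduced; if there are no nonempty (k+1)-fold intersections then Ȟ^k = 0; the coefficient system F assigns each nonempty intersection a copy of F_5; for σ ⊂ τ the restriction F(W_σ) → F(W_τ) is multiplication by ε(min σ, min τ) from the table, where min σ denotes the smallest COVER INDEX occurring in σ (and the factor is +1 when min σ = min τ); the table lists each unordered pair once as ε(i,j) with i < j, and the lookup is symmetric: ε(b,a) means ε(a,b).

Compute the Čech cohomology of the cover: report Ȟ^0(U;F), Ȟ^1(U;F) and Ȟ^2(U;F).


nonempty intersections:
  W1={{q3},{q1,q3},{q2,q3},{q3,q4},{q1,q2,q3}} W2={{q2},{q1,q2},{q2,q3},{q2,q4},{q1,q2,q3}} W3={{q1},{q1,q2},{q1,q3},{q1,q4},{q1,q2,q3}} W4={{q4},{q1,q4},{q2,q4},{q3,q4}}
  W12={{q2,q3},{q1,q2,q3}} W13={{q1,q3},{q1,q2,q3}} W14={{q3,q4}} W23={{q1,q2},{q1,q2,q3}} W24={{q2,q4}} W34={{q1,q4}}
  W123={{q1,q2,q3}}
C dims 4,6,1; δ0: rk_F5 3; δ1: rk_F5 1
Ȟ^0: (4−3)−0=1 ⇒ Z/5
Ȟ^1: (6−1)−3=2 ⇒ Z/5 ⊕ Z/5
Ȟ^2: (1−0)−1=0 ⇒ 0

Ȟ^0(U;F) ≅ Z/5, Ȟ^1(U;F) ≅ Z/5 ⊕ Z/5 and Ȟ^2(U;F) ≅ 0


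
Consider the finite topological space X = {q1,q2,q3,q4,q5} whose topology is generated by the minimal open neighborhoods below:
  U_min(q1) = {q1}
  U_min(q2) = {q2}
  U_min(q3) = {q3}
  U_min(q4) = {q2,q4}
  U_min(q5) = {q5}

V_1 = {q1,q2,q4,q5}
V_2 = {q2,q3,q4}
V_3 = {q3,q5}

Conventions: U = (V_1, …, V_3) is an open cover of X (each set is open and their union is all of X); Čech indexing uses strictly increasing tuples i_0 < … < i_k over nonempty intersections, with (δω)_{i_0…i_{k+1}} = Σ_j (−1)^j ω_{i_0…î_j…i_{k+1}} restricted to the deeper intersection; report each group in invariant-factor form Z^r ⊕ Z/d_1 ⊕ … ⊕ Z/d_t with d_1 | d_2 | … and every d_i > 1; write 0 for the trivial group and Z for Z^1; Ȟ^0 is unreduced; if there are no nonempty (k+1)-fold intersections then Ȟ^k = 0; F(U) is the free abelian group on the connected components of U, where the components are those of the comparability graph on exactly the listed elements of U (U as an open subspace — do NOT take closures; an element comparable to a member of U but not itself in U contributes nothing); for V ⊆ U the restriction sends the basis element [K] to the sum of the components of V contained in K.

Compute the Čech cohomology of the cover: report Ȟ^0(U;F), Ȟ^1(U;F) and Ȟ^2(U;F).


nonempty overlaps:
  V12={q2,q4} V13={q5} V23={q3}
components per intersection:
  V1: {q1} {q2,q4} {q5}
  V2: {q2,q4} {q3}
  V3: {q3} {q5}
  V12: {q2,q4}
  V13: {q5}
  V23: {q3}
C dims 7,3; δ0: rk 3, SNF 1^3
degree 0: 7−3−0 = 4 → Ȟ^0 ≅ Z^4
degree 1: 3−0−3 = 0 → Ȟ^1 ≅ 0
degree 2: 0−0−0 = 0 → Ȟ^2 ≅ 0

Ȟ^0 = Z^4, Ȟ^1 = 0, Ȟ^2 = 0


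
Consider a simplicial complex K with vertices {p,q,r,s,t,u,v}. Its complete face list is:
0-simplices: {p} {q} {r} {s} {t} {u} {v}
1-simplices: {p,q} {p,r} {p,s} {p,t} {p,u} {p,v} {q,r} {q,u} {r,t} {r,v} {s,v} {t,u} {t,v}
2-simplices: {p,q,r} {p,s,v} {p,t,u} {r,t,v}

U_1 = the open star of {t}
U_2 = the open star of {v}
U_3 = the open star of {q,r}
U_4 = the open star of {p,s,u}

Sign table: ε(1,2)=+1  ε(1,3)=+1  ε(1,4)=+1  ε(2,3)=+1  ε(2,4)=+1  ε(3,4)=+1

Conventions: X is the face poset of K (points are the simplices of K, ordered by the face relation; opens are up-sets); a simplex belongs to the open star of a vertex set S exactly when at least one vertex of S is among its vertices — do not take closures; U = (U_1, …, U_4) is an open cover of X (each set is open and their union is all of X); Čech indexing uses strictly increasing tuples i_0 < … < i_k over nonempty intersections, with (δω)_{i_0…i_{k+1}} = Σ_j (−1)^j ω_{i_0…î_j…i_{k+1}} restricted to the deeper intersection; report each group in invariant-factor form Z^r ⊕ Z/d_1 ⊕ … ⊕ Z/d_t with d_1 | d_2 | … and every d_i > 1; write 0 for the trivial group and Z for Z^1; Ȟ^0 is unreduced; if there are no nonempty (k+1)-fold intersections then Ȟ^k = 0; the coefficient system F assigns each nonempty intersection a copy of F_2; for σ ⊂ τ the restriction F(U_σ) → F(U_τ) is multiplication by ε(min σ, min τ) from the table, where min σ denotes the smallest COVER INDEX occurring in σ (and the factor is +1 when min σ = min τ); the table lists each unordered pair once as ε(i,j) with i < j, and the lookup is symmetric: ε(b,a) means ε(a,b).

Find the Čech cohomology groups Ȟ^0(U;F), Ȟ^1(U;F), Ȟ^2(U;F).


Ȟ^0(U;F) ≅ Z/2,  Ȟ^1(U;F) ≅ Z/2 ⊕ Z/2,  Ȟ^2(U;F) ≅ 0

nerve simplices:
  U1={{t},{p,t},{r,t},{t,u},{t,v},{p,t,u},{r,t,v}} U2={{v},{p,v},{r,v},{s,v},{t,v},{p,s,v},{r,t,v}} U3={{q},{r},{p,q},{p,r},{q,r},{q,u},{r,t},{r,v},{p,q,r},{r,t,v}} U4={{p},{s},{u},{p,q},{p,r},{p,s},{p,t},{p,u},{p,v},{q,u},{s,v},{t,u},{p,q,r},{p,s,v},{p,t,u}}
  U12={{t,v},{r,t,v}} U13={{r,t},{r,t,v}} U14={{p,t},{t,u},{p,t,u}} U23={{r,v},{r,t,v}} U24={{p,v},{s,v},{p,s,v}} U34={{p,q},{p,r},{q,u},{p,q,r}}
  U123={{r,t,v}}
C dims 4,6,1; δ0: rk_F2 3; δ1: rk_F2 1
degree 0: 4−3−0 = 1 → Ȟ^0 ≅ Z/2
degree 1: 6−1−3 = 2 → Ȟ^1 ≅ Z/2 ⊕ Z/2
degree 2: 1−0−1 = 0 → Ȟ^2 ≅ 0


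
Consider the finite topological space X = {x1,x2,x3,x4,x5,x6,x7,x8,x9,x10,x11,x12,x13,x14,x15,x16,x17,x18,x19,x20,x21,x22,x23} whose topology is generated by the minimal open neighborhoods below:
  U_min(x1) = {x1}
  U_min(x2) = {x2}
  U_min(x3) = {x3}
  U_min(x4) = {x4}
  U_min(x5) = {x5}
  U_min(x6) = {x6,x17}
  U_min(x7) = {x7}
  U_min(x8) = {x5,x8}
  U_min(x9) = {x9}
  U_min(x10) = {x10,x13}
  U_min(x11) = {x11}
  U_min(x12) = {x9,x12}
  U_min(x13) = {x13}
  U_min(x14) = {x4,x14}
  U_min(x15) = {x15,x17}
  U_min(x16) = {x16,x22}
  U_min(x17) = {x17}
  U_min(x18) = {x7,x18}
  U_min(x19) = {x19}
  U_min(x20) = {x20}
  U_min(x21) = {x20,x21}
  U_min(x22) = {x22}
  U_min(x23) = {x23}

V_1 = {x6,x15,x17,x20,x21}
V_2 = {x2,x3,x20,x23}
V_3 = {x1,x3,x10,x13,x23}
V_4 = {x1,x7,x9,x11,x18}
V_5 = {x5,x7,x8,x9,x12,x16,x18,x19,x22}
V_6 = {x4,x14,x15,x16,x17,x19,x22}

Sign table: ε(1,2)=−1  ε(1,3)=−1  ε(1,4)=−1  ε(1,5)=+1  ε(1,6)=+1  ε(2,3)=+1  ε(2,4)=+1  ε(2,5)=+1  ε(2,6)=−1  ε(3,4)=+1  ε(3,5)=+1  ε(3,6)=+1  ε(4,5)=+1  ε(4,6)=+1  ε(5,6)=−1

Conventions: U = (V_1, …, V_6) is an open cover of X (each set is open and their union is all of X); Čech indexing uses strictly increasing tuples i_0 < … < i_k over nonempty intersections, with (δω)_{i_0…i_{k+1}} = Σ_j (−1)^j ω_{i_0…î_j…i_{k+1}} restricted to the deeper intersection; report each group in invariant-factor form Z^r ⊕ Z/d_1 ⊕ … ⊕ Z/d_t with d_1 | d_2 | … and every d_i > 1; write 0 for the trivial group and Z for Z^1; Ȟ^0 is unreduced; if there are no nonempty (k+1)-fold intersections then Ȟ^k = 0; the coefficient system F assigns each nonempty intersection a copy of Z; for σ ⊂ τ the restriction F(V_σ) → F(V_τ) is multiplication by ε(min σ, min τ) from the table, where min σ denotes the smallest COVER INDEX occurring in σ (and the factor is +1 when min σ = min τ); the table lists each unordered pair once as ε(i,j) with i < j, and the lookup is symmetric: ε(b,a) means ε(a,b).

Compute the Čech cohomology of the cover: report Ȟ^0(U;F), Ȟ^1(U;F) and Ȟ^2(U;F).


Ȟ^0 ≅ Z, Ȟ^1 ≅ Z and Ȟ^2 ≅ 0

cover nerve:
  V12={x20} V16={x15,x17} V23={x3,x23} V34={x1} V45={x7,x9,x18} V56={x16,x19,x22}
C dims 6,6; δ0: rk 5, SNF 1^5
Ȟ^0: (6−5)−0=1 ⇒ Z
Ȟ^1: (6−0)−5=1 ⇒ Z
Ȟ^2: (0−0)−0=0 ⇒ 0
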